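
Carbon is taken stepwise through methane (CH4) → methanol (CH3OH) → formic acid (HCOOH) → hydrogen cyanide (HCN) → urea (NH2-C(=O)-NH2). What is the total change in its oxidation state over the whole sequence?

Carbon oxidation states along the series — methane: -4, methanol: -2, formic acid: +2, hydrogen cyanide: +2, urea: +4.
Net change = +4 − (-4) = +8.

+8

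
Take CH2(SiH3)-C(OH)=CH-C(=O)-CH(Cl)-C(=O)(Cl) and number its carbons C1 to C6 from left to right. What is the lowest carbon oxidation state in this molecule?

Each bond to a more electronegative atom (O, N, halogen) counts +1, each bond to a less electronegative atom (H, metal, B, Si) counts −1, and each C–C bond counts 0. Tallying each carbon:
C1: 1C, 2H, 1Si → 0 − 2 − 1 = -3
C2: 3C, 1O → 0 + 1 = +1
C3: 3C, 1H → 0 − 1 = -1
C4: 2C, 2O → 0 + 2 = +2
C5: 2C, 1H, 1Cl → 0 − 1 + 1 = 0
C6: 1C, 2O, 1Cl → 0 + 2 + 1 = +3
The lowest value is -3.

-3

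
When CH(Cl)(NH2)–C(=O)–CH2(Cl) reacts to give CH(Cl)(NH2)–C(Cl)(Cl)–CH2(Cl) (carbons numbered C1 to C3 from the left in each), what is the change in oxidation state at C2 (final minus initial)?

0

Before: C2 has 2 bonds to C, 2 bonds to O → oxidation state +2.
After: C2 has 2 bonds to C, 2 bonds to Cl → oxidation state +2.
Δ = +2 − (+2) = 0, so no net redox change at C2.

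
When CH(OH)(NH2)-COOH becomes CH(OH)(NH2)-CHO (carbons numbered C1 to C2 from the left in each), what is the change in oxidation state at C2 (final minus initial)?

-2

Before: C2 has 1 bond to C, 3 bonds to O → oxidation state +3.
After: C2 has 1 bond to C, 1 bond to H, 2 bonds to O → oxidation state +1.
Δ = +1 − (+3) = -2, so this is a reduction at C2.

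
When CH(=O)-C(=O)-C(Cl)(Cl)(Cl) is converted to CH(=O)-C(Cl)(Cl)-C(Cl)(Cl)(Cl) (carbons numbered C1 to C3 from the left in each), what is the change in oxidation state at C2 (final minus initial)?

0

Before: C2 has 2 bonds to C, 2 bonds to O → oxidation state +2.
After: C2 has 2 bonds to C, 2 bonds to Cl → oxidation state +2.
Δ = +2 − (+2) = 0, so no net redox change at C2.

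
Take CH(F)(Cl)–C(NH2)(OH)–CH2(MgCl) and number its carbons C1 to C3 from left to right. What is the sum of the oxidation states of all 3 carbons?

Assign +1 per bond to O/N/halogen, −1 per bond to H or an electropositive element, and 0 per bond to carbon. Tallying each carbon:
C1: 1C, 1H, 1F, 1Cl → 0 − 1 + 1 + 1 = +1
C2: 2C, 1O, 1N → 0 + 1 + 1 = +2
C3: 1C, 2H, 1Mg → 0 − 2 − 1 = -3
Sum = +1 + 2 − 3 = 0.

0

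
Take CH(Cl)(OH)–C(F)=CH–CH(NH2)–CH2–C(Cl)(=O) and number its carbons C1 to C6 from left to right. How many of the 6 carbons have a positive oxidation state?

Bonds to more-electronegative neighbours contribute +1 each, bonds to H or metals contribute −1 each, and C–C bonds contribute 0. Tallying each carbon:
C1: 1C, 1H, 1O, 1Cl → 0 − 1 + 1 + 1 = +1
C2: 3C, 1F → 0 + 1 = +1
C3: 3C, 1H → 0 − 1 = -1
C4: 2C, 1H, 1N → 0 − 1 + 1 = 0
C5: 2C, 2H → 0 − 2 = -2
C6: 1C, 2O, 1Cl → 0 + 2 + 1 = +3
3 carbons (C1, C2, C6) meet the condition.

3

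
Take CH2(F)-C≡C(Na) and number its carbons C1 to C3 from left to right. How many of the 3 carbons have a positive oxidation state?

Tallying each carbon's bonds:
C1: 1C, 2H, 1F → 0 − 2 + 1 = -1
C2: 4C → 0 = 0
C3: 3C, 1Na → 0 − 1 = -1
0 carbons meet the condition.

0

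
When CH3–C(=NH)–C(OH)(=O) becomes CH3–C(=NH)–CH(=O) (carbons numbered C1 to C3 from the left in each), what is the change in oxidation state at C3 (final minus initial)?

-2

Before: C3 has 1 bond to C, 3 bonds to O → oxidation state +3.
After: C3 has 1 bond to C, 1 bond to H, 2 bonds to O → oxidation state +1.
Δ = +1 − (+3) = -2, so this is a reduction at C3.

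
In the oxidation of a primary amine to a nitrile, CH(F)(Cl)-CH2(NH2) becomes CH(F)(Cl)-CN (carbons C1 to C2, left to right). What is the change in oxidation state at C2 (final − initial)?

+4

Before: C2 has 1 bond to C, 2 bonds to H, 1 bond to N → oxidation state -1.
After: C2 has 1 bond to C, 3 bonds to N → oxidation state +3.
Δ = +3 − (-1) = +4, so this is an oxidation at C2.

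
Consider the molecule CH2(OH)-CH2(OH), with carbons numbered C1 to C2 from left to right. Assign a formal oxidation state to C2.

-1

Bonds to more-electronegative neighbours contribute +1 each, bonds to H or metals contribute −1 each, and C–C bonds contribute 0.
C2 has one bond to C (0), one bond to H (-1), one bond to H (-1), one bond to O (+1).
Oxidation state = 0 − 1 − 1 + 1 = -1.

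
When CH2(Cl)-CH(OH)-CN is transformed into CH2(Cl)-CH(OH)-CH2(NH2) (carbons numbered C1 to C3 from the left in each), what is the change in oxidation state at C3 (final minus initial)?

-4

Before: C3 has 1 bond to C, 3 bonds to N → oxidation state +3.
After: C3 has 1 bond to C, 2 bonds to H, 1 bond to N → oxidation state -1.
Δ = -1 − (+3) = -4, so this is a reduction at C3.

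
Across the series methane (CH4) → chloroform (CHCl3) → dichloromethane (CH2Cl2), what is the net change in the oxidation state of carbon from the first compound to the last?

Carbon oxidation states along the series — methane: -4, chloroform: +2, dichloromethane: 0.
Net change = 0 − (-4) = +4.

+4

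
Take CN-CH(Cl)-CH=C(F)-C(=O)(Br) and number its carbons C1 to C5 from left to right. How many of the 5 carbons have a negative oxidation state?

1

Tallying each carbon's bonds:
C1: 1C, 3N → 0 + 3 = +3
C2: 2C, 1H, 1Cl → 0 − 1 + 1 = 0
C3: 3C, 1H → 0 − 1 = -1
C4: 3C, 1F → 0 + 1 = +1
C5: 1C, 2O, 1Br → 0 + 2 + 1 = +3
1 carbon (C3) meets the condition.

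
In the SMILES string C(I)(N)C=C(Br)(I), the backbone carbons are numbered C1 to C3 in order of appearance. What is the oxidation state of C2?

-1

Each bond to a more electronegative atom (O, N, halogen) counts +1, each bond to a less electronegative atom (H, metal, B, Si) counts −1, and each C–C bond counts 0.
C2 has one bond to C (0), a double bond to C (2×0 = 0), one bond to H (-1).
Oxidation state = 0 + 0 − 1 = -1.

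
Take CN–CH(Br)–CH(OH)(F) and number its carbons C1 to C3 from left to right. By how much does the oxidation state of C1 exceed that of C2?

+3

C1: 1C, 3N → 0 + 3 = +3
C2: 2C, 1H, 1Br → 0 − 1 + 1 = 0
Difference: +3 − (0) = +3.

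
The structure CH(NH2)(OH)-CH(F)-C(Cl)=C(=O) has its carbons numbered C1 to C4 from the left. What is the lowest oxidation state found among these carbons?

Tallying each carbon's bonds:
C1: 1C, 1H, 1O, 1N → 0 − 1 + 1 + 1 = +1
C2: 2C, 1H, 1F → 0 − 1 + 1 = 0
C3: 3C, 1Cl → 0 + 1 = +1
C4: 2C, 2O → 0 + 2 = +2
The lowest value is 0.

0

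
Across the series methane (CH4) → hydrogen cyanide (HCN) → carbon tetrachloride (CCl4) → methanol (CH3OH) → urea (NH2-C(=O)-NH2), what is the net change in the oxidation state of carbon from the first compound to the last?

+8

Carbon oxidation states along the series — methane: -4, hydrogen cyanide: +2, carbon tetrachloride: +4, methanol: -2, urea: +4.
Net change = +4 − (-4) = +8.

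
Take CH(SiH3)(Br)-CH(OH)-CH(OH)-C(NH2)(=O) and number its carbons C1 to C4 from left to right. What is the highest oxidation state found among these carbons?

Tallying each carbon's bonds:
C1: 1C, 1H, 1Br, 1Si → 0 − 1 + 1 − 1 = -1
C2: 2C, 1H, 1O → 0 − 1 + 1 = 0
C3: 2C, 1H, 1O → 0 − 1 + 1 = 0
C4: 1C, 2O, 1N → 0 + 2 + 1 = +3
The highest value is +3.

+3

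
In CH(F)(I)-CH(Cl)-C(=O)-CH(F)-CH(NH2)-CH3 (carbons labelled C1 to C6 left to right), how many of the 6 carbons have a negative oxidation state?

1

Each bond to a more electronegative atom (O, N, halogen) counts +1, each bond to a less electronegative atom (H, metal, B, Si) counts −1, and each C–C bond counts 0. Tallying each carbon:
C1: 1C, 1H, 1F, 1I → 0 − 1 + 1 + 1 = +1
C2: 2C, 1H, 1Cl → 0 − 1 + 1 = 0
C3: 2C, 2O → 0 + 2 = +2
C4: 2C, 1H, 1F → 0 − 1 + 1 = 0
C5: 2C, 1H, 1N → 0 − 1 + 1 = 0
C6: 1C, 3H → 0 − 3 = -3
1 carbon (C6) meets the condition.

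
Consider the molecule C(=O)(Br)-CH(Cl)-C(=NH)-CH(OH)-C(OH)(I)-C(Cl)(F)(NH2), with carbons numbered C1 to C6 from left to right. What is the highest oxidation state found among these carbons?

Tallying each carbon's bonds:
C1: 1C, 2O, 1Br → 0 + 2 + 1 = +3
C2: 2C, 1H, 1Cl → 0 − 1 + 1 = 0
C3: 2C, 2N → 0 + 2 = +2
C4: 2C, 1H, 1O → 0 − 1 + 1 = 0
C5: 2C, 1O, 1I → 0 + 1 + 1 = +2
C6: 1C, 1N, 1F, 1Cl → 0 + 1 + 1 + 1 = +3
The highest value is +3.

+3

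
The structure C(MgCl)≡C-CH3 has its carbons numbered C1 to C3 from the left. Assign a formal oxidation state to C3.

Bonds to more-electronegative neighbours contribute +1 each, bonds to H or metals contribute −1 each, and C–C bonds contribute 0.
C3 has one bond to C (0), one bond to H (-1), one bond to H (-1), one bond to H (-1).
Oxidation state = 0 − 1 − 1 − 1 = -3.

-3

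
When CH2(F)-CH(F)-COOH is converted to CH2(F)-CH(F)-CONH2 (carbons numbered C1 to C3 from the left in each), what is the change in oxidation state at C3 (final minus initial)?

Before: C3 has 1 bond to C, 3 bonds to O → oxidation state +3.
After: C3 has 1 bond to C, 2 bonds to O, 1 bond to N → oxidation state +3.
Δ = +3 − (+3) = 0, so no net redox change at C3.

0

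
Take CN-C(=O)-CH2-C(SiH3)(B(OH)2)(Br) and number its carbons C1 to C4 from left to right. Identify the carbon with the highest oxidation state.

C1

Tallying each carbon's bonds:
C1: 1C, 3N → 0 + 3 = +3
C2: 2C, 2O → 0 + 2 = +2
C3: 2C, 2H → 0 − 2 = -2
C4: 1C, 1Br, 1B, 1Si → 0 + 1 − 1 − 1 = -1
The most oxidised carbon is C1 at +3.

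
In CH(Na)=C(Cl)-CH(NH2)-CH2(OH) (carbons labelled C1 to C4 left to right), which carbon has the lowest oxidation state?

C1

Assign +1 per bond to O/N/halogen, −1 per bond to H or an electropositive element, and 0 per bond to carbon. Tallying each carbon:
C1: 2C, 1H, 1Na → 0 − 1 − 1 = -2
C2: 3C, 1Cl → 0 + 1 = +1
C3: 2C, 1H, 1N → 0 − 1 + 1 = 0
C4: 1C, 2H, 1O → 0 − 2 + 1 = -1
The most reduced carbon is C1 at -2.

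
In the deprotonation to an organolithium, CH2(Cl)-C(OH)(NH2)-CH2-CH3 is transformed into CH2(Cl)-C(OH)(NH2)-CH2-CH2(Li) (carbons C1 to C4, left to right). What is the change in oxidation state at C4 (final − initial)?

0

Before: C4 has 1 bond to C, 3 bonds to H → oxidation state -3.
After: C4 has 1 bond to C, 2 bonds to H, 1 bond to Li → oxidation state -3.
Δ = -3 − (-3) = 0, so no net redox change at C4.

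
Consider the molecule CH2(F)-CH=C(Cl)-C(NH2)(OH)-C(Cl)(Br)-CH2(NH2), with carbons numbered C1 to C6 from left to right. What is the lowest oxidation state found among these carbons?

Tallying each carbon's bonds:
C1: 1C, 2H, 1F → 0 − 2 + 1 = -1
C2: 3C, 1H → 0 − 1 = -1
C3: 3C, 1Cl → 0 + 1 = +1
C4: 2C, 1O, 1N → 0 + 1 + 1 = +2
C5: 2C, 1Cl, 1Br → 0 + 1 + 1 = +2
C6: 1C, 2H, 1N → 0 − 2 + 1 = -1
The lowest value is -1.

-1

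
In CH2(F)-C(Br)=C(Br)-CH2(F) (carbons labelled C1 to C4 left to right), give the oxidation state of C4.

Bonds to more-electronegative neighbours contribute +1 each, bonds to H or metals contribute −1 each, and C–C bonds contribute 0.
C4 has one bond to C (0), one bond to F (+1), one bond to H (-1), one bond to H (-1).
Oxidation state = 0 + 1 − 1 − 1 = -1.

-1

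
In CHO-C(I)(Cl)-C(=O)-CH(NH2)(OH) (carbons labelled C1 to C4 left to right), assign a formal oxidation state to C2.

+2

Bonds to more-electronegative neighbours contribute +1 each, bonds to H or metals contribute −1 each, and C–C bonds contribute 0.
C2 has one bond to C (0), one bond to C (0), one bond to I (+1), one bond to Cl (+1).
Oxidation state = 0 + 0 + 1 + 1 = +2.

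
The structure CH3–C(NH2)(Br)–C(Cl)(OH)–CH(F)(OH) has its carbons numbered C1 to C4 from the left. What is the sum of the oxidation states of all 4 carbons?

Tallying each carbon's bonds:
C1: 1C, 3H → 0 − 3 = -3
C2: 2C, 1N, 1Br → 0 + 1 + 1 = +2
C3: 2C, 1O, 1Cl → 0 + 1 + 1 = +2
C4: 1C, 1H, 1O, 1F → 0 − 1 + 1 + 1 = +1
Sum = -3 + 2 + 2 + 1 = +2.

+2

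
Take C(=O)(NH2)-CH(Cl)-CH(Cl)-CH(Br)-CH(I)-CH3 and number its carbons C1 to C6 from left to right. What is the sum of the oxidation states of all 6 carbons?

Tallying each carbon's bonds:
C1: 1C, 2O, 1N → 0 + 2 + 1 = +3
C2: 2C, 1H, 1Cl → 0 − 1 + 1 = 0
C3: 2C, 1H, 1Cl → 0 − 1 + 1 = 0
C4: 2C, 1H, 1Br → 0 − 1 + 1 = 0
C5: 2C, 1H, 1I → 0 − 1 + 1 = 0
C6: 1C, 3H → 0 − 3 = -3
Sum = +3 + 0 + 0 + 0 + 0 − 3 = 0.

0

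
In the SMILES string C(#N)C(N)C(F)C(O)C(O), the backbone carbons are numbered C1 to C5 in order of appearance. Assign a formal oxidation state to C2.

Assign +1 per bond to O/N/halogen, −1 per bond to H or an electropositive element, and 0 per bond to carbon.
C2 has one bond to C (0), one bond to C (0), one bond to N (+1), one bond to H (-1).
Oxidation state = 0 + 0 + 1 − 1 = 0.

0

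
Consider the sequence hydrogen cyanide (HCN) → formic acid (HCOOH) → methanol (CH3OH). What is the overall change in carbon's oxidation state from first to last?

Carbon oxidation states along the series — hydrogen cyanide: +2, formic acid: +2, methanol: -2.
Net change = -2 − (+2) = -4.

-4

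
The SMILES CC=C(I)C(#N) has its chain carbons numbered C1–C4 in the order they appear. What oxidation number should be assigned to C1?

-3

Bonds to more-electronegative neighbours contribute +1 each, bonds to H or metals contribute −1 each, and C–C bonds contribute 0.
C1 has one bond to C (0), one bond to H (-1), one bond to H (-1), one bond to H (-1).
Oxidation state = 0 − 1 − 1 − 1 = -3.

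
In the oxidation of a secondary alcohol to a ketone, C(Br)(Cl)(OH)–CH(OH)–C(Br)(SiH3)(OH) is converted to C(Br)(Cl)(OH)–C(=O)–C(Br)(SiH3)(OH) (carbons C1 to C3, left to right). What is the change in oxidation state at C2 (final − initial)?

Before: C2 has 2 bonds to C, 1 bond to H, 1 bond to O → oxidation state 0.
After: C2 has 2 bonds to C, 2 bonds to O → oxidation state +2.
Δ = +2 − (0) = +2, so this is an oxidation at C2.

+2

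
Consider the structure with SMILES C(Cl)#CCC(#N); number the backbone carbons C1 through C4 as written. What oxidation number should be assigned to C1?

C1 has a triple bond to C (3×0 = 0), one bond to Cl (+1).
Oxidation state = 0 + 1 = +1.

+1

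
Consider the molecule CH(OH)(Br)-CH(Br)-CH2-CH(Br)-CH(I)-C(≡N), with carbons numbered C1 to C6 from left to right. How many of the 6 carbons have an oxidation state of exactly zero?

3

Assign +1 per bond to O/N/halogen, −1 per bond to H or an electropositive element, and 0 per bond to carbon. Tallying each carbon:
C1: 1C, 1H, 1O, 1Br → 0 − 1 + 1 + 1 = +1
C2: 2C, 1H, 1Br → 0 − 1 + 1 = 0
C3: 2C, 2H → 0 − 2 = -2
C4: 2C, 1H, 1Br → 0 − 1 + 1 = 0
C5: 2C, 1H, 1I → 0 − 1 + 1 = 0
C6: 1C, 3N → 0 + 3 = +3
3 carbons (C2, C4, C5) meet the condition.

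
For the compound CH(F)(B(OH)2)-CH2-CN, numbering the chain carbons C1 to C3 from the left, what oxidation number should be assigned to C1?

-1

Each bond to a more electronegative atom (O, N, halogen) counts +1, each bond to a less electronegative atom (H, metal, B, Si) counts −1, and each C–C bond counts 0.
C1 has one bond to C (0), one bond to H (-1), one bond to F (+1), one bond to B (-1).
Oxidation state = 0 − 1 + 1 − 1 = -1.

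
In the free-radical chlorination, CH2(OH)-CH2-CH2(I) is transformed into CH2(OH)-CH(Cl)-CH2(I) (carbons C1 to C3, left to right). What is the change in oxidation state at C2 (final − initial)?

+2

Before: C2 has 2 bonds to C, 2 bonds to H → oxidation state -2.
After: C2 has 2 bonds to C, 1 bond to H, 1 bond to Cl → oxidation state 0.
Δ = 0 − (-2) = +2, so this is an oxidation at C2.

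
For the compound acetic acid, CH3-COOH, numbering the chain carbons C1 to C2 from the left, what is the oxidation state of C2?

+3

Assign +1 per bond to O/N/halogen, −1 per bond to H or an electropositive element, and 0 per bond to carbon.
C2 has a double bond to O (2×+1 = +2), one bond to O (+1), one bond to C (0).
Oxidation state = +2 + 1 + 0 = +3.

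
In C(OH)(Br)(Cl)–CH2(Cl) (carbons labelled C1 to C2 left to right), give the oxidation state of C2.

-1

C2 has one bond to C (0), one bond to Cl (+1), one bond to H (-1), one bond to H (-1).
Oxidation state = 0 + 1 − 1 − 1 = -1.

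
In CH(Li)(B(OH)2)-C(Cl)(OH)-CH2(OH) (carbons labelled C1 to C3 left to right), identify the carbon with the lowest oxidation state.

Assign +1 per bond to O/N/halogen, −1 per bond to H or an electropositive element, and 0 per bond to carbon. Tallying each carbon:
C1: 1C, 1H, 1Li, 1B → 0 − 1 − 1 − 1 = -3
C2: 2C, 1O, 1Cl → 0 + 1 + 1 = +2
C3: 1C, 2H, 1O → 0 − 2 + 1 = -1
The most reduced carbon is C1 at -3.

C1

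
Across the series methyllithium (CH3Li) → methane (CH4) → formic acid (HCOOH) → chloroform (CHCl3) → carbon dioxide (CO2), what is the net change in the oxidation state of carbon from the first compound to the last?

+8

Carbon oxidation states along the series — methyllithium: -4, methane: -4, formic acid: +2, chloroform: +2, carbon dioxide: +4.
Net change = +4 − (-4) = +8.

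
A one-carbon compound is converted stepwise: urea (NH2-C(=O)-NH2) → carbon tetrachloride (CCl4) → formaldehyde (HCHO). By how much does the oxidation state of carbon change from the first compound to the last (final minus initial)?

-4

Carbon oxidation states along the series — urea: +4, carbon tetrachloride: +4, formaldehyde: 0.
Net change = 0 − (+4) = -4.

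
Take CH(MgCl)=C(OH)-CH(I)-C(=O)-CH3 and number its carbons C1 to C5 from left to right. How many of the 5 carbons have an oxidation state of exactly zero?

1

Each bond to a more electronegative atom (O, N, halogen) counts +1, each bond to a less electronegative atom (H, metal, B, Si) counts −1, and each C–C bond counts 0. Tallying each carbon:
C1: 2C, 1H, 1Mg → 0 − 1 − 1 = -2
C2: 3C, 1O → 0 + 1 = +1
C3: 2C, 1H, 1I → 0 − 1 + 1 = 0
C4: 2C, 2O → 0 + 2 = +2
C5: 1C, 3H → 0 − 3 = -3
1 carbon (C3) meets the condition.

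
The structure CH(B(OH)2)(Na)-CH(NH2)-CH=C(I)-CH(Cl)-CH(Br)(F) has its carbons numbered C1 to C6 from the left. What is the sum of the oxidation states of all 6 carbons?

-2

Tallying each carbon's bonds:
C1: 1C, 1H, 1Na, 1B → 0 − 1 − 1 − 1 = -3
C2: 2C, 1H, 1N → 0 − 1 + 1 = 0
C3: 3C, 1H → 0 − 1 = -1
C4: 3C, 1I → 0 + 1 = +1
C5: 2C, 1H, 1Cl → 0 − 1 + 1 = 0
C6: 1C, 1H, 1F, 1Br → 0 − 1 + 1 + 1 = +1
Sum = -3 + 0 − 1 + 1 + 0 + 1 = -2.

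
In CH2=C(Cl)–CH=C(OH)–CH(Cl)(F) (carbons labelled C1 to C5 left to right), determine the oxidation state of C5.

Bonds to more-electronegative neighbours contribute +1 each, bonds to H or metals contribute −1 each, and C–C bonds contribute 0.
C5 has one bond to C (0), one bond to Cl (+1), one bond to H (-1), one bond to F (+1).
Oxidation state = 0 + 1 − 1 + 1 = +1.

+1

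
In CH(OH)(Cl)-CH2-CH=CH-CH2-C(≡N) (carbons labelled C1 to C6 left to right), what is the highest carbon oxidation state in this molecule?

+3

Bonds to more-electronegative neighbours contribute +1 each, bonds to H or metals contribute −1 each, and C–C bonds contribute 0. Tallying each carbon:
C1: 1C, 1H, 1O, 1Cl → 0 − 1 + 1 + 1 = +1
C2: 2C, 2H → 0 − 2 = -2
C3: 3C, 1H → 0 − 1 = -1
C4: 3C, 1H → 0 − 1 = -1
C5: 2C, 2H → 0 − 2 = -2
C6: 1C, 3N → 0 + 3 = +3
The highest value is +3.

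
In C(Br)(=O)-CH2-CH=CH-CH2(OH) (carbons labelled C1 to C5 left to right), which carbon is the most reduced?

Tallying each carbon's bonds:
C1: 1C, 2O, 1Br → 0 + 2 + 1 = +3
C2: 2C, 2H → 0 − 2 = -2
C3: 3C, 1H → 0 − 1 = -1
C4: 3C, 1H → 0 − 1 = -1
C5: 1C, 2H, 1O → 0 − 2 + 1 = -1
The most reduced carbon is C2 at -2.

C2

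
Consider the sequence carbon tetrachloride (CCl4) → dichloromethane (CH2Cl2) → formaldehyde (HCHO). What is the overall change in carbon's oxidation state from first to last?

Carbon oxidation states along the series — carbon tetrachloride: +4, dichloromethane: 0, formaldehyde: 0.
Net change = 0 − (+4) = -4.

-4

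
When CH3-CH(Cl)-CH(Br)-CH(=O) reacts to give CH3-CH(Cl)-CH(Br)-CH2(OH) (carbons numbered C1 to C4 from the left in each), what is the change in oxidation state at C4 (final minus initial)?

-2

Before: C4 has 1 bond to C, 1 bond to H, 2 bonds to O → oxidation state +1.
After: C4 has 1 bond to C, 2 bonds to H, 1 bond to O → oxidation state -1.
Δ = -1 − (+1) = -2, so this is a reduction at C4.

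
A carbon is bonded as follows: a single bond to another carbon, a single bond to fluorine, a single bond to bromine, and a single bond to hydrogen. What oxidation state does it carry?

+1

The carbon has one bond to C (0), one bond to H (-1), one bond to F (+1), one bond to Br (+1).
Oxidation state = 0 − 1 + 1 + 1 = +1.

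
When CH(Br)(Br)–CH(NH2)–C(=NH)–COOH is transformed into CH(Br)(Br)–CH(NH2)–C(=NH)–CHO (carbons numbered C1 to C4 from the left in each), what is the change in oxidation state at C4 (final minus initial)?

Before: C4 has 1 bond to C, 3 bonds to O → oxidation state +3.
After: C4 has 1 bond to C, 1 bond to H, 2 bonds to O → oxidation state +1.
Δ = +1 − (+3) = -2, so this is a reduction at C4.

-2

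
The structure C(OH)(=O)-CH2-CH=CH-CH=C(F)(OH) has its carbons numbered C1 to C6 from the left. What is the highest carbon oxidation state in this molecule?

+3

Tallying each carbon's bonds:
C1: 1C, 3O → 0 + 3 = +3
C2: 2C, 2H → 0 − 2 = -2
C3: 3C, 1H → 0 − 1 = -1
C4: 3C, 1H → 0 − 1 = -1
C5: 3C, 1H → 0 − 1 = -1
C6: 2C, 1O, 1F → 0 + 1 + 1 = +2
The highest value is +3.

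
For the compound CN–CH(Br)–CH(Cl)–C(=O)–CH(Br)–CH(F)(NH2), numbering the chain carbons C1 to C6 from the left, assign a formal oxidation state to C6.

C6 has one bond to C (0), one bond to H (-1), one bond to F (+1), one bond to N (+1).
Oxidation state = 0 − 1 + 1 + 1 = +1.

+1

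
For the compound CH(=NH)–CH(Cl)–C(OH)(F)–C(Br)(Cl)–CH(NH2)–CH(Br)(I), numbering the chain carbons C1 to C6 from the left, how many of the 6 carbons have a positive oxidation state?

Bonds to more-electronegative neighbours contribute +1 each, bonds to H or metals contribute −1 each, and C–C bonds contribute 0. Tallying each carbon:
C1: 1C, 1H, 2N → 0 − 1 + 2 = +1
C2: 2C, 1H, 1Cl → 0 − 1 + 1 = 0
C3: 2C, 1O, 1F → 0 + 1 + 1 = +2
C4: 2C, 1Cl, 1Br → 0 + 1 + 1 = +2
C5: 2C, 1H, 1N → 0 − 1 + 1 = 0
C6: 1C, 1H, 1Br, 1I → 0 − 1 + 1 + 1 = +1
4 carbons (C1, C3, C4, C6) meet the condition.

4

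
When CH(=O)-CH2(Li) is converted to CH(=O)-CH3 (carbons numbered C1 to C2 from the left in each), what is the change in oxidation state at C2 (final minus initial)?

0

Before: C2 has 1 bond to C, 2 bonds to H, 1 bond to Li → oxidation state -3.
After: C2 has 1 bond to C, 3 bonds to H → oxidation state -3.
Δ = -3 − (-3) = 0, so no net redox change at C2.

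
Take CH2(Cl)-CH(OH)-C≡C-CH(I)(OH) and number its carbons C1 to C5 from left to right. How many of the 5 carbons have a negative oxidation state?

Each bond to a more electronegative atom (O, N, halogen) counts +1, each bond to a less electronegative atom (H, metal, B, Si) counts −1, and each C–C bond counts 0. Tallying each carbon:
C1: 1C, 2H, 1Cl → 0 − 2 + 1 = -1
C2: 2C, 1H, 1O → 0 − 1 + 1 = 0
C3: 4C → 0 = 0
C4: 4C → 0 = 0
C5: 1C, 1H, 1O, 1I → 0 − 1 + 1 + 1 = +1
1 carbon (C1) meets the condition.

1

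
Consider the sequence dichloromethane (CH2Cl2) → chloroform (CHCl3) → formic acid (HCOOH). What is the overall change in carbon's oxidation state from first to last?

Carbon oxidation states along the series — dichloromethane: 0, chloroform: +2, formic acid: +2.
Net change = +2 − (0) = +2.

+2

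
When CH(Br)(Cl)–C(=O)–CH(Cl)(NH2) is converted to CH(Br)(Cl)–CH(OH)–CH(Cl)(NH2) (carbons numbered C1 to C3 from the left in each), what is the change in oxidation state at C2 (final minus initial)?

Before: C2 has 2 bonds to C, 2 bonds to O → oxidation state +2.
After: C2 has 2 bonds to C, 1 bond to H, 1 bond to O → oxidation state 0.
Δ = 0 − (+2) = -2, so this is a reduction at C2.

-2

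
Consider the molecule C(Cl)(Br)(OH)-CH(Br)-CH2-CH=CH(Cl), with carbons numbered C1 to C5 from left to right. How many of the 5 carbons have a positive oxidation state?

Tallying each carbon's bonds:
C1: 1C, 1O, 1Cl, 1Br → 0 + 1 + 1 + 1 = +3
C2: 2C, 1H, 1Br → 0 − 1 + 1 = 0
C3: 2C, 2H → 0 − 2 = -2
C4: 3C, 1H → 0 − 1 = -1
C5: 2C, 1H, 1Cl → 0 − 1 + 1 = 0
1 carbon (C1) meets the condition.

1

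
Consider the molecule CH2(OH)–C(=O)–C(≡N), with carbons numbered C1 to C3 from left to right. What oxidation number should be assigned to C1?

-1

C1 has one bond to C (0), one bond to H (-1), one bond to O (+1), one bond to H (-1).
Oxidation state = 0 − 1 + 1 − 1 = -1.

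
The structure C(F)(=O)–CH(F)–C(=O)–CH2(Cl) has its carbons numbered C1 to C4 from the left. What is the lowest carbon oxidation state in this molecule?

Each bond to a more electronegative atom (O, N, halogen) counts +1, each bond to a less electronegative atom (H, metal, B, Si) counts −1, and each C–C bond counts 0. Tallying each carbon:
C1: 1C, 2O, 1F → 0 + 2 + 1 = +3
C2: 2C, 1H, 1F → 0 − 1 + 1 = 0
C3: 2C, 2O → 0 + 2 = +2
C4: 1C, 2H, 1Cl → 0 − 2 + 1 = -1
The lowest value is -1.

-1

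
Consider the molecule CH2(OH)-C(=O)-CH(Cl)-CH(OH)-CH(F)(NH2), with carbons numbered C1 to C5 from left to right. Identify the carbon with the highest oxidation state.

C2

Tallying each carbon's bonds:
C1: 1C, 2H, 1O → 0 − 2 + 1 = -1
C2: 2C, 2O → 0 + 2 = +2
C3: 2C, 1H, 1Cl → 0 − 1 + 1 = 0
C4: 2C, 1H, 1O → 0 − 1 + 1 = 0
C5: 1C, 1H, 1N, 1F → 0 − 1 + 1 + 1 = +1
The most oxidised carbon is C2 at +2.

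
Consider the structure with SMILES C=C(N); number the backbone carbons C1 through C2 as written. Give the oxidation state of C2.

0

C2 has a double bond to C (2×0 = 0), one bond to N (+1), one bond to H (-1).
Oxidation state = 0 + 1 − 1 = 0.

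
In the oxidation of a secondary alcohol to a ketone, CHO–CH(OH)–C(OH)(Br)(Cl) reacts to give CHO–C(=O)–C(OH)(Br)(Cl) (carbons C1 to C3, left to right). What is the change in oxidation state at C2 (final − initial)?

+2

Before: C2 has 2 bonds to C, 1 bond to H, 1 bond to O → oxidation state 0.
After: C2 has 2 bonds to C, 2 bonds to O → oxidation state +2.
Δ = +2 − (0) = +2, so this is an oxidation at C2.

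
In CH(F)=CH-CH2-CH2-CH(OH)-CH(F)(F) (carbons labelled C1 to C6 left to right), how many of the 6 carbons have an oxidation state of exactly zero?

2

Tallying each carbon's bonds:
C1: 2C, 1H, 1F → 0 − 1 + 1 = 0
C2: 3C, 1H → 0 − 1 = -1
C3: 2C, 2H → 0 − 2 = -2
C4: 2C, 2H → 0 − 2 = -2
C5: 2C, 1H, 1O → 0 − 1 + 1 = 0
C6: 1C, 1H, 2F → 0 − 1 + 2 = +1
2 carbons (C1, C5) meet the condition.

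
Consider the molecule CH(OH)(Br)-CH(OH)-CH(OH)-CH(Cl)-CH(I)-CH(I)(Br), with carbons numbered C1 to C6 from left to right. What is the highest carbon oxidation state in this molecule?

Assign +1 per bond to O/N/halogen, −1 per bond to H or an electropositive element, and 0 per bond to carbon. Tallying each carbon:
C1: 1C, 1H, 1O, 1Br → 0 − 1 + 1 + 1 = +1
C2: 2C, 1H, 1O → 0 − 1 + 1 = 0
C3: 2C, 1H, 1O → 0 − 1 + 1 = 0
C4: 2C, 1H, 1Cl → 0 − 1 + 1 = 0
C5: 2C, 1H, 1I → 0 − 1 + 1 = 0
C6: 1C, 1H, 1Br, 1I → 0 − 1 + 1 + 1 = +1
The highest value is +1.

+1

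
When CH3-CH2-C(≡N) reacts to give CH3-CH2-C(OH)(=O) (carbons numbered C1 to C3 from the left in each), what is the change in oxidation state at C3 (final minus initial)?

0

Before: C3 has 1 bond to C, 3 bonds to N → oxidation state +3.
After: C3 has 1 bond to C, 3 bonds to O → oxidation state +3.
Δ = +3 − (+3) = 0, so no net redox change at C3.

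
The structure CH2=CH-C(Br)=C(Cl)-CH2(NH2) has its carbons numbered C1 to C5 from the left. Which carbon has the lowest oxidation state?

Bonds to more-electronegative neighbours contribute +1 each, bonds to H or metals contribute −1 each, and C–C bonds contribute 0. Tallying each carbon:
C1: 2C, 2H → 0 − 2 = -2
C2: 3C, 1H → 0 − 1 = -1
C3: 3C, 1Br → 0 + 1 = +1
C4: 3C, 1Cl → 0 + 1 = +1
C5: 1C, 2H, 1N → 0 − 2 + 1 = -1
The most reduced carbon is C1 at -2.

C1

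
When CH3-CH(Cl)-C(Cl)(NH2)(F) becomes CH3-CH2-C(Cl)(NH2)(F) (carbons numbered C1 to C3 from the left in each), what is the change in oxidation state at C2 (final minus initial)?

-2

Before: C2 has 2 bonds to C, 1 bond to H, 1 bond to Cl → oxidation state 0.
After: C2 has 2 bonds to C, 2 bonds to H → oxidation state -2.
Δ = -2 − (0) = -2, so this is a reduction at C2.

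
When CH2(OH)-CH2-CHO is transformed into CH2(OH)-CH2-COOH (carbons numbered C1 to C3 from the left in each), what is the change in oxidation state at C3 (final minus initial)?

+2

Before: C3 has 1 bond to C, 1 bond to H, 2 bonds to O → oxidation state +1.
After: C3 has 1 bond to C, 3 bonds to O → oxidation state +3.
Δ = +3 − (+1) = +2, so this is an oxidation at C3.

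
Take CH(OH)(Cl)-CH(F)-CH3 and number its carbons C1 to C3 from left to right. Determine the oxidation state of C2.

0

C2 has one bond to C (0), one bond to C (0), one bond to H (-1), one bond to F (+1).
Oxidation state = 0 + 0 − 1 + 1 = 0.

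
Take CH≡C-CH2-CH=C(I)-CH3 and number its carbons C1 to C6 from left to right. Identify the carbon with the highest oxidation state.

C5

Count +1 for every bond to an atom more electronegative than carbon and −1 for every bond to one less electronegative; C–C bonds are 0. Tallying each carbon:
C1: 3C, 1H → 0 − 1 = -1
C2: 4C → 0 = 0
C3: 2C, 2H → 0 − 2 = -2
C4: 3C, 1H → 0 − 1 = -1
C5: 3C, 1I → 0 + 1 = +1
C6: 1C, 3H → 0 − 3 = -3
The most oxidised carbon is C5 at +1.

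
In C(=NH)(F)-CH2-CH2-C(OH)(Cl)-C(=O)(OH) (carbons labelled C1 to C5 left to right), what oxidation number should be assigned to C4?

+2

Bonds to more-electronegative neighbours contribute +1 each, bonds to H or metals contribute −1 each, and C–C bonds contribute 0.
C4 has one bond to C (0), one bond to C (0), one bond to O (+1), one bond to Cl (+1).
Oxidation state = 0 + 0 + 1 + 1 = +2.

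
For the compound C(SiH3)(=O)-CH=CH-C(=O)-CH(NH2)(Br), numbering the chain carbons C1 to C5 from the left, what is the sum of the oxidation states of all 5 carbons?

Count +1 for every bond to an atom more electronegative than carbon and −1 for every bond to one less electronegative; C–C bonds are 0. Tallying each carbon:
C1: 1C, 2O, 1Si → 0 + 2 − 1 = +1
C2: 3C, 1H → 0 − 1 = -1
C3: 3C, 1H → 0 − 1 = -1
C4: 2C, 2O → 0 + 2 = +2
C5: 1C, 1H, 1N, 1Br → 0 − 1 + 1 + 1 = +1
Sum = +1 − 1 − 1 + 2 + 1 = +2.

+2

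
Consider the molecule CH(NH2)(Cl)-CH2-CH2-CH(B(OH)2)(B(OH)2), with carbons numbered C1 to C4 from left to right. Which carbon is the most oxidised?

C1

Each bond to a more electronegative atom (O, N, halogen) counts +1, each bond to a less electronegative atom (H, metal, B, Si) counts −1, and each C–C bond counts 0. Tallying each carbon:
C1: 1C, 1H, 1N, 1Cl → 0 − 1 + 1 + 1 = +1
C2: 2C, 2H → 0 − 2 = -2
C3: 2C, 2H → 0 − 2 = -2
C4: 1C, 1H, 2B → 0 − 1 − 2 = -3
The most oxidised carbon is C1 at +1.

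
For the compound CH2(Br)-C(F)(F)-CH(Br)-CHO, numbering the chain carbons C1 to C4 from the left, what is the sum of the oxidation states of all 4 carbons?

+2

Tallying each carbon's bonds:
C1: 1C, 2H, 1Br → 0 − 2 + 1 = -1
C2: 2C, 2F → 0 + 2 = +2
C3: 2C, 1H, 1Br → 0 − 1 + 1 = 0
C4: 1C, 1H, 2O → 0 − 1 + 2 = +1
Sum = -1 + 2 + 0 + 1 = +2.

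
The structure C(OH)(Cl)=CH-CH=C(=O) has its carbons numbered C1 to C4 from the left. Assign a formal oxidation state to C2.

Count +1 for every bond to an atom more electronegative than carbon and −1 for every bond to one less electronegative; C–C bonds are 0.
C2 has a double bond to C (2×0 = 0), one bond to C (0), one bond to H (-1).
Oxidation state = 0 + 0 − 1 = -1.

-1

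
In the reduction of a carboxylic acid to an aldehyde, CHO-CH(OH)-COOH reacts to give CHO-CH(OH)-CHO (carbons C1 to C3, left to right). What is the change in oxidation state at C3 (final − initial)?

-2

Before: C3 has 1 bond to C, 3 bonds to O → oxidation state +3.
After: C3 has 1 bond to C, 1 bond to H, 2 bonds to O → oxidation state +1.
Δ = +1 − (+3) = -2, so this is a reduction at C3.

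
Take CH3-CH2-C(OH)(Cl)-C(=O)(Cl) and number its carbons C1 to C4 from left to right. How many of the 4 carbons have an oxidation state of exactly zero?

Tallying each carbon's bonds:
C1: 1C, 3H → 0 − 3 = -3
C2: 2C, 2H → 0 − 2 = -2
C3: 2C, 1O, 1Cl → 0 + 1 + 1 = +2
C4: 1C, 2O, 1Cl → 0 + 2 + 1 = +3
0 carbons meet the condition.

0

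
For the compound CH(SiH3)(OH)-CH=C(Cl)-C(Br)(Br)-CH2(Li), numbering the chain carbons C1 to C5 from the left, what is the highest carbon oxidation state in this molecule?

+2

Assign +1 per bond to O/N/halogen, −1 per bond to H or an electropositive element, and 0 per bond to carbon. Tallying each carbon:
C1: 1C, 1H, 1O, 1Si → 0 − 1 + 1 − 1 = -1
C2: 3C, 1H → 0 − 1 = -1
C3: 3C, 1Cl → 0 + 1 = +1
C4: 2C, 2Br → 0 + 2 = +2
C5: 1C, 2H, 1Li → 0 − 2 − 1 = -3
The highest value is +2.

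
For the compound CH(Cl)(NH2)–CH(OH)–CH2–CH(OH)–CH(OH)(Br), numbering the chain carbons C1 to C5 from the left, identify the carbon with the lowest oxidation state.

C3

Count +1 for every bond to an atom more electronegative than carbon and −1 for every bond to one less electronegative; C–C bonds are 0. Tallying each carbon:
C1: 1C, 1H, 1N, 1Cl → 0 − 1 + 1 + 1 = +1
C2: 2C, 1H, 1O → 0 − 1 + 1 = 0
C3: 2C, 2H → 0 − 2 = -2
C4: 2C, 1H, 1O → 0 − 1 + 1 = 0
C5: 1C, 1H, 1O, 1Br → 0 − 1 + 1 + 1 = +1
The most reduced carbon is C3 at -2.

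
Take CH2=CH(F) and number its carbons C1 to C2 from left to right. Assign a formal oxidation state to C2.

0

Each bond to a more electronegative atom (O, N, halogen) counts +1, each bond to a less electronegative atom (H, metal, B, Si) counts −1, and each C–C bond counts 0.
C2 has a double bond to C (2×0 = 0), one bond to H (-1), one bond to F (+1).
Oxidation state = 0 − 1 + 1 = 0.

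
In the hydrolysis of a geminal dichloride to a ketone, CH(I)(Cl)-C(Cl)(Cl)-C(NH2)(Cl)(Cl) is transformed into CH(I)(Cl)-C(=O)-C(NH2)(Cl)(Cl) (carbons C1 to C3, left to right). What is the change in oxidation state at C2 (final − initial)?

0

Before: C2 has 2 bonds to C, 2 bonds to Cl → oxidation state +2.
After: C2 has 2 bonds to C, 2 bonds to O → oxidation state +2.
Δ = +2 − (+2) = 0, so no net redox change at C2.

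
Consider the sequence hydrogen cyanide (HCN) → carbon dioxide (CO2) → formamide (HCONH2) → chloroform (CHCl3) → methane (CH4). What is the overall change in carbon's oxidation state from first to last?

-6

Carbon oxidation states along the series — hydrogen cyanide: +2, carbon dioxide: +4, formamide: +2, chloroform: +2, methane: -4.
Net change = -4 − (+2) = -6.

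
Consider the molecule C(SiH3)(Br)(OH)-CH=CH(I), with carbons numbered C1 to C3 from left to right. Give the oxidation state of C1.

C1 has one bond to C (0), one bond to Si (-1), one bond to Br (+1), one bond to O (+1).
Oxidation state = 0 − 1 + 1 + 1 = +1.

+1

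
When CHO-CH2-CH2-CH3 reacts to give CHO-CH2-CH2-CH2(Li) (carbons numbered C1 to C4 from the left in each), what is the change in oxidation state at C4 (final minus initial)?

Before: C4 has 1 bond to C, 3 bonds to H → oxidation state -3.
After: C4 has 1 bond to C, 2 bonds to H, 1 bond to Li → oxidation state -3.
Δ = -3 − (-3) = 0, so no net redox change at C4.

0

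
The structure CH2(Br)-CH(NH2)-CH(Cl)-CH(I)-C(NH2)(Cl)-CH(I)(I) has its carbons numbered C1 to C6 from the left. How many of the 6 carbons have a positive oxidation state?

2

Tallying each carbon's bonds:
C1: 1C, 2H, 1Br → 0 − 2 + 1 = -1
C2: 2C, 1H, 1N → 0 − 1 + 1 = 0
C3: 2C, 1H, 1Cl → 0 − 1 + 1 = 0
C4: 2C, 1H, 1I → 0 − 1 + 1 = 0
C5: 2C, 1N, 1Cl → 0 + 1 + 1 = +2
C6: 1C, 1H, 2I → 0 − 1 + 2 = +1
2 carbons (C5, C6) meet the condition.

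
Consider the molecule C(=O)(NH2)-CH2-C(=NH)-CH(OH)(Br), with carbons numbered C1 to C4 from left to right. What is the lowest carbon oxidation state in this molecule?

-2

Tallying each carbon's bonds:
C1: 1C, 2O, 1N → 0 + 2 + 1 = +3
C2: 2C, 2H → 0 − 2 = -2
C3: 2C, 2N → 0 + 2 = +2
C4: 1C, 1H, 1O, 1Br → 0 − 1 + 1 + 1 = +1
The lowest value is -2.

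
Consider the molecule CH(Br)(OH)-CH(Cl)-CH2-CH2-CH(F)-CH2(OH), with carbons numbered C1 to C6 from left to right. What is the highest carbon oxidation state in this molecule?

+1

Bonds to more-electronegative neighbours contribute +1 each, bonds to H or metals contribute −1 each, and C–C bonds contribute 0. Tallying each carbon:
C1: 1C, 1H, 1O, 1Br → 0 − 1 + 1 + 1 = +1
C2: 2C, 1H, 1Cl → 0 − 1 + 1 = 0
C3: 2C, 2H → 0 − 2 = -2
C4: 2C, 2H → 0 − 2 = -2
C5: 2C, 1H, 1F → 0 − 1 + 1 = 0
C6: 1C, 2H, 1O → 0 − 2 + 1 = -1
The highest value is +1.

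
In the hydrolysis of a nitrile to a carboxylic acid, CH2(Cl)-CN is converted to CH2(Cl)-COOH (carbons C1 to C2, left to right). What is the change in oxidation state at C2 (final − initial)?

Before: C2 has 1 bond to C, 3 bonds to N → oxidation state +3.
After: C2 has 1 bond to C, 3 bonds to O → oxidation state +3.
Δ = +3 − (+3) = 0, so no net redox change at C2.

0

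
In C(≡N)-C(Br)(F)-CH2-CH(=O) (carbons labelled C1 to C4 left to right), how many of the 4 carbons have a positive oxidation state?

Assign +1 per bond to O/N/halogen, −1 per bond to H or an electropositive element, and 0 per bond to carbon. Tallying each carbon:
C1: 1C, 3N → 0 + 3 = +3
C2: 2C, 1F, 1Br → 0 + 1 + 1 = +2
C3: 2C, 2H → 0 − 2 = -2
C4: 1C, 1H, 2O → 0 − 1 + 2 = +1
3 carbons (C1, C2, C4) meet the condition.

3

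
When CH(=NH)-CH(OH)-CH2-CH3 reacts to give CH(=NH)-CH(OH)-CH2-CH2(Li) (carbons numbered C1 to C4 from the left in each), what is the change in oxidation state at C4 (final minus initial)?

0

Before: C4 has 1 bond to C, 3 bonds to H → oxidation state -3.
After: C4 has 1 bond to C, 2 bonds to H, 1 bond to Li → oxidation state -3.
Δ = -3 − (-3) = 0, so no net redox change at C4.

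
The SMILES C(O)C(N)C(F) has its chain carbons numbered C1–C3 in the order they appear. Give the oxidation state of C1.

-1

Each bond to a more electronegative atom (O, N, halogen) counts +1, each bond to a less electronegative atom (H, metal, B, Si) counts −1, and each C–C bond counts 0.
C1 has one bond to C (0), one bond to H (-1), one bond to O (+1), one bond to H (-1).
Oxidation state = 0 − 1 + 1 − 1 = -1.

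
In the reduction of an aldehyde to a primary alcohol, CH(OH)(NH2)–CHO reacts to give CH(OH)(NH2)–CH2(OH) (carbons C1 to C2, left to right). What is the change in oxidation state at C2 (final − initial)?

-2

Before: C2 has 1 bond to C, 1 bond to H, 2 bonds to O → oxidation state +1.
After: C2 has 1 bond to C, 2 bonds to H, 1 bond to O → oxidation state -1.
Δ = -1 − (+1) = -2, so this is a reduction at C2.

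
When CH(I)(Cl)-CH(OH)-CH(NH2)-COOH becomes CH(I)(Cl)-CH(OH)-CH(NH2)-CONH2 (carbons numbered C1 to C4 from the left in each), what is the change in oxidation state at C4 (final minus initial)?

Before: C4 has 1 bond to C, 3 bonds to O → oxidation state +3.
After: C4 has 1 bond to C, 2 bonds to O, 1 bond to N → oxidation state +3.
Δ = +3 − (+3) = 0, so no net redox change at C4.

0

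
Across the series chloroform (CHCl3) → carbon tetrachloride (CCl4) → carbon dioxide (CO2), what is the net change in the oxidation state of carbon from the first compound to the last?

+2

Carbon oxidation states along the series — chloroform: +2, carbon tetrachloride: +4, carbon dioxide: +4.
Net change = +4 − (+2) = +2.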